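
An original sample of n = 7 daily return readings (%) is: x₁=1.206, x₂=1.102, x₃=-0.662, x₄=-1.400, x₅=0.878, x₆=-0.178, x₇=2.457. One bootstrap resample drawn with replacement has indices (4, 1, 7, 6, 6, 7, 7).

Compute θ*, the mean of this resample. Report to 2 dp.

Resample values: -1.400, 1.206, 2.457, -0.178, -0.178, 2.457, 2.457.
Mean = ((-1.400) + 1.206 + 2.457 + (-0.178) + (-0.178) + 2.457 + 2.457) / 7 = 6.8210 / 7 = 0.97

θ* = 0.97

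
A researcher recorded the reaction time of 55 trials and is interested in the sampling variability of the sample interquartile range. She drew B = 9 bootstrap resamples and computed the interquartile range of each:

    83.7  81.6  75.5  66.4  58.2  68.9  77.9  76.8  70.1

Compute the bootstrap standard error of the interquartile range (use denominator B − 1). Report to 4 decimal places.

Bootstrap SE is the standard deviation of the 9 replicate interquartile ranges.
Mean of replicates: (83.7 + 81.6 + 75.5 + 66.4 + 58.2 + 68.9 + 77.9 + 76.8 + 70.1) / 9 = 659.10000 / 9 = 73.23333
Sum of squared deviations: (+10.46667)² + (+8.36667)² + (+2.26667)² + (−6.83333)² + (−15.03333)² + (−4.33333)² + (+4.66667)² + (+3.56667)² + (−3.13333)² = 520.48000
Variance = 520.48000 / 8 = 65.06000
SE* = √65.06000

SE* = 8.0660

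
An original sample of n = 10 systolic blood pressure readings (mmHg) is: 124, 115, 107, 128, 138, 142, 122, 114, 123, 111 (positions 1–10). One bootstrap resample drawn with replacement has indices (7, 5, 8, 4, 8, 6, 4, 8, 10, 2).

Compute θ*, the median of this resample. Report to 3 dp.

Resample values: 122, 138, 114, 128, 114, 142, 128, 114, 111, 115.
Sorted: 111, 114, 114, 114, 115, 122, 128, 128, 138, 142
Median = average of the two middle values = 118.500

θ* = 118.500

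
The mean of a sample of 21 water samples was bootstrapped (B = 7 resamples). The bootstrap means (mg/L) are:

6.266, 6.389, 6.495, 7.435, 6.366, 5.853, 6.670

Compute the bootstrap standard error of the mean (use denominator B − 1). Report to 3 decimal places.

SE* = 0.484

Bootstrap SE is the standard deviation of the 7 replicate means.
Mean of replicates: (6.266 + 6.389 + 6.495 + 7.435 + 6.366 + 5.853 + 6.670) / 7 = 45.4740 / 7 = 6.4963
Sum of squared deviations: (−0.2303)² + (−0.1073)² + (−0.0013)² + (+0.9387)² + (−0.1303)² + (−0.6433)² + (+0.1737)² = 1.4067
Variance = 1.4067 / 6 = 0.2344
SE* = √0.2344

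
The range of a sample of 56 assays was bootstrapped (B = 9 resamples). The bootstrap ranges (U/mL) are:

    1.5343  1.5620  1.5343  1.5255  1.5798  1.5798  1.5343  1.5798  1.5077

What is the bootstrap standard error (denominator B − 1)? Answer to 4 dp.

SE* = 0.0272

Bootstrap SE is the standard deviation of the 9 replicate ranges.
Mean of replicates: (1.5343 + 1.5620 + 1.5343 + 1.5255 + 1.5798 + 1.5798 + 1.5343 + 1.5798 + 1.5077) / 9 = 13.93750 / 9 = 1.54861
Sum of squared deviations: (−0.01431)² + (+0.01339)² + (−0.01431)² + (−0.02311)² + (+0.03119)² + (+0.03119)² + (−0.01431)² + (+0.03119)² + (−0.04091)² = 0.00592
Variance = 0.00592 / 8 = 0.00074
SE* = √0.00074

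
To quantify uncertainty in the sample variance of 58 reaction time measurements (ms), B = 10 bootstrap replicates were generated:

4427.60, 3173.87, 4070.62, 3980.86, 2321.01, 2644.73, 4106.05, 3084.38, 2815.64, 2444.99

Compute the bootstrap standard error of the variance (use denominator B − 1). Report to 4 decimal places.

SE* = 774.1651

Bootstrap SE is the standard deviation of the 10 replicate variances.
Mean of replicates: (4427.60 + 3173.87 + 4070.62 + 3980.86 + 2321.01 + 2644.73 + 4106.05 + 3084.38 + 2815.64 + 2444.99) / 10 = 33069.75000 / 10 = 3306.97500
Sum of squared deviations: (+1120.62500)² + (−133.10500)² + (+763.64500)² + (+673.88500)² + (−985.96500)² + (−662.24500)² + (+799.07500)² + (−222.59500)² + (−491.33500)² + (−861.98500)² = 5393985.04425
Variance = 5393985.04425 / 9 = 599331.67158
SE* = √599331.67158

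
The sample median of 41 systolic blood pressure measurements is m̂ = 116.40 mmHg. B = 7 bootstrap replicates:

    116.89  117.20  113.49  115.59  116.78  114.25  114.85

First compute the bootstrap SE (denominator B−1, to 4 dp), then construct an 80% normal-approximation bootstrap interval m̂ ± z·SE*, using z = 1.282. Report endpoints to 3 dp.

Mean of replicates = 115.5786; sum of squared deviations = 12.4505; SE* = √(12.4505/6) = 1.4405
Margin = 1.282 × 1.4405 = 1.8467
Interval: 116.40 ± 1.8467

(114.553, 118.247)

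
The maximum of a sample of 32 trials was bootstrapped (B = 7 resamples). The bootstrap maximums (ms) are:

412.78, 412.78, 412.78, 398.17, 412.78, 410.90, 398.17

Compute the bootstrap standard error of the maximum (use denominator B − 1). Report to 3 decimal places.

SE* = 6.979

Bootstrap SE is the standard deviation of the 7 replicate maximums.
Mean of replicates: (412.78 + 412.78 + 412.78 + 398.17 + 412.78 + 410.90 + 398.17) / 7 = 2858.3600 / 7 = 408.3371
Sum of squared deviations: (+4.4429)² + (+4.4429)² + (+4.4429)² + (−10.1671)² + (+4.4429)² + (+2.5629)² + (−10.1671)² = 292.2657
Variance = 292.2657 / 6 = 48.7110
SE* = √48.7110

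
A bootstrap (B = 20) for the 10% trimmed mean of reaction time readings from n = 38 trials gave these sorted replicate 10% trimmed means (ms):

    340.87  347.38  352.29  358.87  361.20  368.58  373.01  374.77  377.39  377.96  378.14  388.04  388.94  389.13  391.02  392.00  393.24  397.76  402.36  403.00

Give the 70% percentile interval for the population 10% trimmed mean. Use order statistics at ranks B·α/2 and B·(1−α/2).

α = 0.30; lower rank = 20 × 0.150 = 3; upper rank = 20 × 0.850 = 17.
The 3rd smallest replicate is 352.29; the 17th is 393.24.

(352.29, 393.24)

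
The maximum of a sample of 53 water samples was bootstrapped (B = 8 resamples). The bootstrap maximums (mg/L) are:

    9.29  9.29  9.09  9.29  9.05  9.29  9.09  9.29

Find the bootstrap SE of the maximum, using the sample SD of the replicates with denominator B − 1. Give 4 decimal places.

Bootstrap SE is the standard deviation of the 8 replicate maximums.
Mean of replicates: (9.29 + 9.29 + 9.09 + 9.29 + 9.05 + 9.29 + 9.09 + 9.29) / 8 = 73.68000 / 8 = 9.21000
Sum of squared deviations: (+0.08000)² + (+0.08000)² + (−0.12000)² + (+0.08000)² + (−0.16000)² + (+0.08000)² + (−0.12000)² + (+0.08000)² = 0.08640
Variance = 0.08640 / 7 = 0.01234
SE* = √0.01234

SE* = 0.1111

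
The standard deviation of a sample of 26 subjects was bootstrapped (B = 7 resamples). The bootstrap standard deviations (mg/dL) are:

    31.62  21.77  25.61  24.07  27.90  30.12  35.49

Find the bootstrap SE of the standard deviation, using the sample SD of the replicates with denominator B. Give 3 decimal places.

Bootstrap SE is the standard deviation of the 7 replicate standard deviations.
Mean of replicates: (31.62 + 21.77 + 25.61 + 24.07 + 27.90 + 30.12 + 35.49) / 7 = 196.5800 / 7 = 28.0829
Sum of squared deviations: (+3.5371)² + (−6.3129)² + (−2.4729)² + (−4.0129)² + (−0.1829)² + (+2.0371)² + (+7.4071)² = 133.6307
Variance = 133.6307 / 7 = 19.0901
SE* = √19.0901

SE* = 4.369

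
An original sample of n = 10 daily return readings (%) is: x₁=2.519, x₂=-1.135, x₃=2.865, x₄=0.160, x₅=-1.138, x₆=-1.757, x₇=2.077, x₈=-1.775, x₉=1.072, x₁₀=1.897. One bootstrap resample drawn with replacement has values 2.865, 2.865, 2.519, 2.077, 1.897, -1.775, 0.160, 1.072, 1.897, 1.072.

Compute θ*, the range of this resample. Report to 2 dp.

θ* = 4.64

Range = 2.865 − -1.775 = 4.64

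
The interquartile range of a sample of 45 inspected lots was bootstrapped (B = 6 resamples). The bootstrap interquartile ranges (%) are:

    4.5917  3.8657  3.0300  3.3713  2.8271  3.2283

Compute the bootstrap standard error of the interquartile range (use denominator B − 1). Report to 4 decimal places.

SE* = 0.6463

Bootstrap SE is the standard deviation of the 6 replicate interquartile ranges.
Mean of replicates: (4.5917 + 3.8657 + 3.0300 + 3.3713 + 2.8271 + 3.2283) / 6 = 20.91410 / 6 = 3.48568
Sum of squared deviations: (+1.10602)² + (+0.38002)² + (−0.45568)² + (−0.11438)² + (−0.65858)² + (−0.25738)² = 2.08839
Variance = 2.08839 / 5 = 0.41768
SE* = √0.41768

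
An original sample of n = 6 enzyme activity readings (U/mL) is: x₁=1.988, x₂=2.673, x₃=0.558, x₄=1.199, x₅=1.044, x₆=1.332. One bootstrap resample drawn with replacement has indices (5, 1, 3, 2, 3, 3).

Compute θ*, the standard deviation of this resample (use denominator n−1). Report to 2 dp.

Resample values: 1.044, 1.988, 0.558, 2.673, 0.558, 0.558.
Mean = 1.2298; sum of squared deviations = 4.0462
s² = 4.0462 / 5 = 0.8092
s = √0.8092 = 0.90

θ* = 0.90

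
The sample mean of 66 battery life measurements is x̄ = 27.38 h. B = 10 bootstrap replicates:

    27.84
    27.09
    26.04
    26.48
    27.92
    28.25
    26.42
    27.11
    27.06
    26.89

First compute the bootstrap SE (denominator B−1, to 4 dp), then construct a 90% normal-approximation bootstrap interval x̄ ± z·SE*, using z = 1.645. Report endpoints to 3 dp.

(26.209, 28.551)

Mean of replicates = 27.1100; sum of squared deviations = 4.5578; SE* = √(4.5578/9) = 0.7116
Margin = 1.645 × 0.7116 = 1.1706
Interval: 27.38 ± 1.1706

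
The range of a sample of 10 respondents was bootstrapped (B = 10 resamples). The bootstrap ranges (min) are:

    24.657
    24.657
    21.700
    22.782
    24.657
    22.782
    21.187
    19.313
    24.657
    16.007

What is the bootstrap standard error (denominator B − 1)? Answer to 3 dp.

Bootstrap SE is the standard deviation of the 10 replicate ranges.
Mean of replicates: (24.657 + 24.657 + 21.700 + 22.782 + 24.657 + 22.782 + 21.187 + 19.313 + 24.657 + 16.007) / 10 = 222.3990 / 10 = 22.2399
Sum of squared deviations: (+2.4171)² + (+2.4171)² + (−0.5399)² + (+0.5421)² + (+2.4171)² + (+0.5421)² + (−1.0529)² + (−2.9269)² + (+2.4171)² + (−6.2329)² = 72.7731
Variance = 72.7731 / 9 = 8.0859
SE* = √8.0859

SE* = 2.844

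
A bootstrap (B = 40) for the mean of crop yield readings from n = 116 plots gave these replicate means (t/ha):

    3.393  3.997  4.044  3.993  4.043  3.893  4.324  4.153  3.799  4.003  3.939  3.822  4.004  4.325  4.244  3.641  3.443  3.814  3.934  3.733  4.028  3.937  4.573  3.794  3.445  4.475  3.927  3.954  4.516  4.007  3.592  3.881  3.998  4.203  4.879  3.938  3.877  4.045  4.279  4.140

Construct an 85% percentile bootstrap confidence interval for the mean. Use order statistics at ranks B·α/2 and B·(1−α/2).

Sorted replicates: 3.393, 3.443, 3.445, 3.592, 3.641, 3.733, 3.794, 3.799, 3.814, 3.822, 3.877, 3.881, 3.893, 3.927, 3.934, 3.937, 3.938, 3.939, 3.954, 3.993, 3.997, 3.998, 4.003, 4.004, 4.007, 4.028, 4.043, 4.044, 4.045, 4.140, 4.153, 4.203, 4.244, 4.279, 4.324, 4.325, 4.475, 4.516, 4.573, 4.879
α = 0.15; lower rank = 40 × 0.075 = 3; upper rank = 40 × 0.925 = 37.
The 3rd smallest replicate is 3.445; the 37th is 4.475.

(3.445, 4.475)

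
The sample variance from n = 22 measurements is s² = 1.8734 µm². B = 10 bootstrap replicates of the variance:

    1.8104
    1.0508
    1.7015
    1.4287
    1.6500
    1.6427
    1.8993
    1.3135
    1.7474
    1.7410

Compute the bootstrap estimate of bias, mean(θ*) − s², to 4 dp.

mean(θ*) = (1.8104 + 1.0508 + 1.7015 + 1.4287 + 1.6500 + 1.6427 + 1.8993 + 1.3135 + 1.7474 + 1.7410) / 10 = 1.59853
bias = 1.59853 − 1.8734

bias = −0.2749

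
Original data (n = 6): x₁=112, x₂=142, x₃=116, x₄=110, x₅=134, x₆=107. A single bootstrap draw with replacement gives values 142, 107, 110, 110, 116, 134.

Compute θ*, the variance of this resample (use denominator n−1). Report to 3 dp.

θ* = 212.967

Mean = 119.8333; sum of squared deviations = 1064.8333
s² = 1064.8333 / 5 = 212.9667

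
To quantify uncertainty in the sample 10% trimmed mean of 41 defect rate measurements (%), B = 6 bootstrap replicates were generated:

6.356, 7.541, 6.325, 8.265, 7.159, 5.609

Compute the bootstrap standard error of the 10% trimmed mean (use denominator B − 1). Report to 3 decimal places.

SE* = 0.962

Bootstrap SE is the standard deviation of the 6 replicate 10% trimmed means.
Mean of replicates: (6.356 + 7.541 + 6.325 + 8.265 + 7.159 + 5.609) / 6 = 41.2550 / 6 = 6.8758
Sum of squared deviations: (−0.5198)² + (+0.6652)² + (−0.5508)² + (+1.3892)² + (+0.2832)² + (−1.2668)² = 4.6309
Variance = 4.6309 / 5 = 0.9262
SE* = √0.9262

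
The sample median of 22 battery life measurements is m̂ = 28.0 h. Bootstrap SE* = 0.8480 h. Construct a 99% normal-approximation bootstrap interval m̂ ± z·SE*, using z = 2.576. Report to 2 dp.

Margin = 2.576 × 0.8480 = 2.184
Interval: 28.0 ± 2.184

(25.82, 30.18)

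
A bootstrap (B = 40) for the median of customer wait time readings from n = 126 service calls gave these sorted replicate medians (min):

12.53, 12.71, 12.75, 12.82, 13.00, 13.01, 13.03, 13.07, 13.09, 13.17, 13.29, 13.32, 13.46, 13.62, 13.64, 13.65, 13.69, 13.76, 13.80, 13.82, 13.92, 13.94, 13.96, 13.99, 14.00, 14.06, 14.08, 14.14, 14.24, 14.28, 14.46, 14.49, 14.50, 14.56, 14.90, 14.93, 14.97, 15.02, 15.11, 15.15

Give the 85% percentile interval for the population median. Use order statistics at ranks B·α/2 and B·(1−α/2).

α = 0.15; lower rank = 40 × 0.075 = 3; upper rank = 40 × 0.925 = 37.
The 3rd smallest replicate is 12.75; the 37th is 14.97.

(12.75, 14.97)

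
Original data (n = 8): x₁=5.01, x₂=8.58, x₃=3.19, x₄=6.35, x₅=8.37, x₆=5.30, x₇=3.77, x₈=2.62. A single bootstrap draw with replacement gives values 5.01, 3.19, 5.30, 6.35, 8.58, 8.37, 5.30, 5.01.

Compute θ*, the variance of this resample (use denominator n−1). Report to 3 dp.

Mean = 5.8887; sum of squared deviations = 23.1331
s² = 23.1331 / 7 = 3.3047

θ* = 3.305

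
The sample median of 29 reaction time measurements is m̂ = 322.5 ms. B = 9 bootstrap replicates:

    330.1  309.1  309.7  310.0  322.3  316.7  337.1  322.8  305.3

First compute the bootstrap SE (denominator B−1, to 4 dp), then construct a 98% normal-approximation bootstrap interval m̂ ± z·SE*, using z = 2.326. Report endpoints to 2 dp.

(297.45, 347.55)

Mean of replicates = 318.1222; sum of squared deviations = 927.6956; SE* = √(927.6956/8) = 10.7686
Margin = 2.326 × 10.7686 = 25.048
Interval: 322.5 ± 25.048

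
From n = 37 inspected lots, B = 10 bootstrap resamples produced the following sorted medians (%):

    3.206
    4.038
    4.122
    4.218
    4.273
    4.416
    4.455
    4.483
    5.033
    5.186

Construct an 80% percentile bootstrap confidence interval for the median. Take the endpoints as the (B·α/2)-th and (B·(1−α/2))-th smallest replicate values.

α = 0.20; lower rank = 10 × 0.100 = 1; upper rank = 10 × 0.900 = 9.
The 1st smallest replicate is 3.206; the 9th is 5.033.

(3.206, 5.033)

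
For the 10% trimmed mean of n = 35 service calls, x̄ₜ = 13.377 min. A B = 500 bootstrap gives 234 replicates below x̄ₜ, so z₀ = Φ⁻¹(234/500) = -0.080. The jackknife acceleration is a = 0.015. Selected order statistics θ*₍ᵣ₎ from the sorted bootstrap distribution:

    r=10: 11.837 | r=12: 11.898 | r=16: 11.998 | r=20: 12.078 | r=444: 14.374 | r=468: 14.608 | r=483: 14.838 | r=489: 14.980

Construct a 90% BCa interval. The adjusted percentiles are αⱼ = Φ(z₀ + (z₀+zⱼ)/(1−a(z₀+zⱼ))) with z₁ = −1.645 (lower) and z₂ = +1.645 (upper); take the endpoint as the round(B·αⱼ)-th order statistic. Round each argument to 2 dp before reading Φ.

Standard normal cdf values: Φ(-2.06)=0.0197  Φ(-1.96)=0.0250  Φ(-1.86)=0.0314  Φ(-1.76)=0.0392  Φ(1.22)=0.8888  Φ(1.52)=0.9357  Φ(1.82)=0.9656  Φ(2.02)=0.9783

Lower: z₀ + z₁ = -0.080 + (-1.645) = -1.725; 1 − a(z₀+z₁) = 1 − (0.015)(-1.725) = 1.0259; argument = -0.080 + (-1.725)/1.0259 = -1.7615 → -1.76.
α₁ = Φ(-1.76) = 0.0392; rank = round(500 × 0.0392) = 20; θ*₍20₎ = 12.078.
Upper: z₀ + z₂ = 1.565; 1 − a(z₀+z₂) = 0.9765; argument = 1.5226 → 1.52; α₂ = 0.9357; rank = 468; θ*₍468₎ = 14.608.

(12.078, 14.608)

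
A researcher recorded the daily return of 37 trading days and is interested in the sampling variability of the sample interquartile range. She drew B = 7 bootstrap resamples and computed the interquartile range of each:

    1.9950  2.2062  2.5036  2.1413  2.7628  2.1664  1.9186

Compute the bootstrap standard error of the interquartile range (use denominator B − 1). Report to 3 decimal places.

SE* = 0.295

Bootstrap SE is the standard deviation of the 7 replicate interquartile ranges.
Mean of replicates: (1.9950 + 2.2062 + 2.5036 + 2.1413 + 2.7628 + 2.1664 + 1.9186) / 7 = 15.69390 / 7 = 2.24199
Sum of squared deviations: (−0.24699)² + (−0.03579)² + (+0.26161)² + (−0.10069)² + (+0.52081)² + (−0.07559)² + (−0.32339)² = 0.52240
Variance = 0.52240 / 6 = 0.08707
SE* = √0.08707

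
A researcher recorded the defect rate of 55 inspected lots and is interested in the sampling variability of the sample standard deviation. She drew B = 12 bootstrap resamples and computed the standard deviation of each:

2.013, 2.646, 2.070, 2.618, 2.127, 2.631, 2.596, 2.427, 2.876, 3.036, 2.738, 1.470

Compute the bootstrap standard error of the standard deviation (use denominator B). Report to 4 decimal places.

Bootstrap SE is the standard deviation of the 12 replicate standard deviations.
Mean of replicates: (2.013 + 2.646 + 2.070 + 2.618 + 2.127 + 2.631 + 2.596 + 2.427 + 2.876 + 3.036 + 2.738 + 1.470) / 12 = 29.24800 / 12 = 2.43733
Sum of squared deviations: (−0.42433)² + (+0.20867)² + (−0.36733)² + (+0.18067)² + (−0.31033)² + (+0.19367)² + (+0.15867)² + (−0.01033)² + (+0.43867)² + (+0.59867)² + (+0.30067)² + (−0.96733)² = 2.12723
Variance = 2.12723 / 12 = 0.17727
SE* = √0.17727

SE* = 0.4210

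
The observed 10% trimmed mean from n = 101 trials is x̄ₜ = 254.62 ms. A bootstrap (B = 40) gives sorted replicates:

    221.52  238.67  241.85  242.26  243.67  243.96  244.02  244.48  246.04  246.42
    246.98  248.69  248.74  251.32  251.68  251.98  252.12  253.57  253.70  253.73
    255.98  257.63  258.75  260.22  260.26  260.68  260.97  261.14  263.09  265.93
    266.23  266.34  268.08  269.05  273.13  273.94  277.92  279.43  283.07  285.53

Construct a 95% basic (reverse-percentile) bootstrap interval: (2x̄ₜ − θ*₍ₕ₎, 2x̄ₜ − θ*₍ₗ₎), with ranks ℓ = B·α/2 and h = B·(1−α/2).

(226.17, 287.72)

Percentile endpoints at ranks 1 and 39: θ*₍1₎ = 221.52, θ*₍39₎ = 283.07.
Basic interval reflects these around x̄ₜ:
  lower = 2 × 254.62 − 283.07 = 226.17
  upper = 2 × 254.62 − 221.52 = 287.72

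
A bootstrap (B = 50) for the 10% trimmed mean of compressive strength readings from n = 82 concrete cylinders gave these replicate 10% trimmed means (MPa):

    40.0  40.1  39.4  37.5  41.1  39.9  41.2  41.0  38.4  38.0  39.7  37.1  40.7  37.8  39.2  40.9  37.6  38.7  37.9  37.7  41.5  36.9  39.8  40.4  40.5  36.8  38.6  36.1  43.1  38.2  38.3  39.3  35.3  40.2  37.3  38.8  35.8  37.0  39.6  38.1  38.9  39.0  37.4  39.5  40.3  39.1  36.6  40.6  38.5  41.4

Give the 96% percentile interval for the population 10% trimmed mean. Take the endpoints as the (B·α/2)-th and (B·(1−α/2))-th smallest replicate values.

(35.3, 41.5)

Sorted replicates: 35.3, 35.8, 36.1, 36.6, 36.8, 36.9, 37.0, 37.1, 37.3, 37.4, 37.5, 37.6, 37.7, 37.8, 37.9, 38.0, 38.1, 38.2, 38.3, 38.4, 38.5, 38.6, 38.7, 38.8, 38.9, 39.0, 39.1, 39.2, 39.3, 39.4, 39.5, 39.6, 39.7, 39.8, 39.9, 40.0, 40.1, 40.2, 40.3, 40.4, 40.5, 40.6, 40.7, 40.9, 41.0, 41.1, 41.2, 41.4, 41.5, 43.1
α = 0.04; lower rank = 50 × 0.020 = 1; upper rank = 50 × 0.980 = 49.
The 1st smallest replicate is 35.3; the 49th is 41.5.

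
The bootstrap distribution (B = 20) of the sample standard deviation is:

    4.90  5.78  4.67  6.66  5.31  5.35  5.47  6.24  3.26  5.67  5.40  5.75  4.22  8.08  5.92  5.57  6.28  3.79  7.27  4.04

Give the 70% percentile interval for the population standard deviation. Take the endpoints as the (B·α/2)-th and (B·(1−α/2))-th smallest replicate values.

(4.04, 6.28)

Sorted replicates: 3.26, 3.79, 4.04, 4.22, 4.67, 4.90, 5.31, 5.35, 5.40, 5.47, 5.57, 5.67, 5.75, 5.78, 5.92, 6.24, 6.28, 6.66, 7.27, 8.08
α = 0.30; lower rank = 20 × 0.150 = 3; upper rank = 20 × 0.850 = 17.
The 3rd smallest replicate is 4.04; the 17th is 6.28.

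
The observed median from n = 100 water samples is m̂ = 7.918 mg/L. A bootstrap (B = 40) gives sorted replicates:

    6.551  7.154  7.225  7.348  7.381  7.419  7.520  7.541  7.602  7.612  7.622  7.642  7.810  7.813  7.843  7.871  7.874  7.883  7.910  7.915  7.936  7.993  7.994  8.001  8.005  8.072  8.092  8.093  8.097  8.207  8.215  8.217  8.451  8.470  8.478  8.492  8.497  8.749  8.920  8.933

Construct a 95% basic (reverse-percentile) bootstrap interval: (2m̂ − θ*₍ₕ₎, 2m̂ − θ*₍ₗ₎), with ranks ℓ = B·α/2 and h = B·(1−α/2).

(6.916, 9.285)

Percentile endpoints at ranks 1 and 39: θ*₍1₎ = 6.551, θ*₍39₎ = 8.920.
Basic interval reflects these around m̂:
  lower = 2 × 7.918 − 8.920 = 6.916
  upper = 2 × 7.918 − 6.551 = 9.285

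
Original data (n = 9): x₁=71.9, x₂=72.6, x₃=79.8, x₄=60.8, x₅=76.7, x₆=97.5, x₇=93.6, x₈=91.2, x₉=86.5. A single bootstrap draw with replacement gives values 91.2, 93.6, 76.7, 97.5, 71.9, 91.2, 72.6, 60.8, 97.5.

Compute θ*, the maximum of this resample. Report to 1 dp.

Maximum = 97.5

θ* = 97.5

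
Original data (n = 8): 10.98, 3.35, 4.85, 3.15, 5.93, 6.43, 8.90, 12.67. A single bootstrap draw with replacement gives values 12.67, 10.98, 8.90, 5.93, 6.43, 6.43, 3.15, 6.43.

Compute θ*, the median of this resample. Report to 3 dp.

Sorted: 3.15, 5.93, 6.43, 6.43, 6.43, 8.90, 10.98, 12.67
Median = average of the two middle values = 6.430

θ* = 6.430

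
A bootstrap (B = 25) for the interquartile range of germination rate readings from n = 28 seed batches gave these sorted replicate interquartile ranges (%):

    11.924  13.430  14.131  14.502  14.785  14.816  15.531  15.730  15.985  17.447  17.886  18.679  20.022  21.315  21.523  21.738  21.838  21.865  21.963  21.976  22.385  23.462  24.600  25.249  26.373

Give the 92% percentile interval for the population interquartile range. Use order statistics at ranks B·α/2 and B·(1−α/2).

α = 0.08; lower rank = 25 × 0.040 = 1; upper rank = 25 × 0.960 = 24.
The 1st smallest replicate is 11.924; the 24th is 25.249.

(11.924, 25.249)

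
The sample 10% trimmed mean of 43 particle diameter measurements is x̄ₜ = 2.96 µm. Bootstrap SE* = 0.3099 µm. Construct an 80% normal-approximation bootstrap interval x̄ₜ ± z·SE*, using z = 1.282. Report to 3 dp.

Margin = 1.282 × 0.3099 = 0.3973
Interval: 2.96 ± 0.3973

(2.563, 3.357)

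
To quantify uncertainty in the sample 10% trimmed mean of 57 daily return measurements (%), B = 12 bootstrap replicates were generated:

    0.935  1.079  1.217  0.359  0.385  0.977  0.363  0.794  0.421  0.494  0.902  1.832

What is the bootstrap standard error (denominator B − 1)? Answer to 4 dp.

Bootstrap SE is the standard deviation of the 12 replicate 10% trimmed means.
Mean of replicates: (0.935 + 1.079 + 1.217 + 0.359 + 0.385 + 0.977 + 0.363 + 0.794 + 0.421 + 0.494 + 0.902 + 1.832) / 12 = 9.75800 / 12 = 0.81317
Sum of squared deviations: (+0.12183)² + (+0.26583)² + (+0.40383)² + (−0.45417)² + (−0.42817)² + (+0.16383)² + (−0.45017)² + (−0.01917)² + (−0.39217)² + (−0.31917)² + (+0.08883)² + (+1.01883)² = 2.16962
Variance = 2.16962 / 11 = 0.19724
SE* = √0.19724

SE* = 0.4441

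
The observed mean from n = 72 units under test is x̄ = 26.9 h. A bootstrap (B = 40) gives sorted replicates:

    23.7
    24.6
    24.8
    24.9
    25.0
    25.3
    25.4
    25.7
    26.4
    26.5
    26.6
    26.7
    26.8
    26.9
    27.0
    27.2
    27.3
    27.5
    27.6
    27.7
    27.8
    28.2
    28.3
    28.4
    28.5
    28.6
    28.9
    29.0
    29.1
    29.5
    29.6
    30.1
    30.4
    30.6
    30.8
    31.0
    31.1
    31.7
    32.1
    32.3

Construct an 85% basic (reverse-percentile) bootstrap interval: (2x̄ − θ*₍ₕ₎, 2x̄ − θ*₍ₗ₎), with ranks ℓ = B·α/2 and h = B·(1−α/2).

Percentile endpoints at ranks 3 and 37: θ*₍3₎ = 24.8, θ*₍37₎ = 31.1.
Basic interval reflects these around x̄:
  lower = 2 × 26.9 − 31.1 = 22.7
  upper = 2 × 26.9 − 24.8 = 29.0

(22.7, 29.0)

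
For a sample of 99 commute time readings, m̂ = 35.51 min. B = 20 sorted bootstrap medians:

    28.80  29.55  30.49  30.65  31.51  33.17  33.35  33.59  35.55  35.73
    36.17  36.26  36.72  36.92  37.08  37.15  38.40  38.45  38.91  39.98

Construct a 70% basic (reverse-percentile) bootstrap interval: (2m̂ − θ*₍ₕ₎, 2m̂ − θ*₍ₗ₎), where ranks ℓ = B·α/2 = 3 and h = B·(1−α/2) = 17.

Percentile endpoints at ranks 3 and 17: θ*₍3₎ = 30.49, θ*₍17₎ = 38.40.
Basic interval reflects these around m̂:
  lower = 2 × 35.51 − 38.40 = 32.62
  upper = 2 × 35.51 − 30.49 = 40.53

(32.62, 40.53)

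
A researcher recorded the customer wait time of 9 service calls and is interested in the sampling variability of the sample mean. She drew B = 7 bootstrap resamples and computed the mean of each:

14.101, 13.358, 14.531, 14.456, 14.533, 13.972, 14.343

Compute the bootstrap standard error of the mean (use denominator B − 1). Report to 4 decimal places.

Bootstrap SE is the standard deviation of the 7 replicate means.
Mean of replicates: (14.101 + 13.358 + 14.531 + 14.456 + 14.533 + 13.972 + 14.343) / 7 = 99.29400 / 7 = 14.18486
Sum of squared deviations: (−0.08386)² + (−0.82686)² + (+0.34614)² + (+0.27114)² + (+0.34814)² + (−0.21286)² + (+0.15814)² = 1.07558
Variance = 1.07558 / 6 = 0.17926
SE* = √0.17926

SE* = 0.4234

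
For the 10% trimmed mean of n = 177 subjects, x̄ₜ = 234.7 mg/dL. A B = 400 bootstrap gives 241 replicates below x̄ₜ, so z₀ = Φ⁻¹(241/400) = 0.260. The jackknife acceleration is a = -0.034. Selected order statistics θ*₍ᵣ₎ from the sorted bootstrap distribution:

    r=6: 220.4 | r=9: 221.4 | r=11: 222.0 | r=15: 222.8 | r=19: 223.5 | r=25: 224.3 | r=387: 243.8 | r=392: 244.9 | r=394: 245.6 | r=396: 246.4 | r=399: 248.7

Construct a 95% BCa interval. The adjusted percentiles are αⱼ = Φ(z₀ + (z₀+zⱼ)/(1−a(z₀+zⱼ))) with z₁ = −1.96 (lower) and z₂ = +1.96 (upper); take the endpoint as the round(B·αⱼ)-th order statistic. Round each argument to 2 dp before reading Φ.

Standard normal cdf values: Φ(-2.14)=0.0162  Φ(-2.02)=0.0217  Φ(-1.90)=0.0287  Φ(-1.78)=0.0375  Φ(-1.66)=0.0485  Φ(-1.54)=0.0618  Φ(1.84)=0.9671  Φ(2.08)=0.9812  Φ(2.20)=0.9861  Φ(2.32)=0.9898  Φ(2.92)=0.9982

(224.3, 246.4)

Lower: z₀ + z₁ = 0.260 + (-1.960) = -1.700; 1 − a(z₀+z₁) = 1 − (-0.034)(-1.700) = 0.9422; argument = 0.260 + (-1.700)/0.9422 = -1.5443 → -1.54.
α₁ = Φ(-1.54) = 0.0618; rank = round(400 × 0.0618) = 25; θ*₍25₎ = 224.3.
Upper: z₀ + z₂ = 2.220; 1 − a(z₀+z₂) = 1.0755; argument = 2.3242 → 2.32; α₂ = 0.9898; rank = 396; θ*₍396₎ = 246.4.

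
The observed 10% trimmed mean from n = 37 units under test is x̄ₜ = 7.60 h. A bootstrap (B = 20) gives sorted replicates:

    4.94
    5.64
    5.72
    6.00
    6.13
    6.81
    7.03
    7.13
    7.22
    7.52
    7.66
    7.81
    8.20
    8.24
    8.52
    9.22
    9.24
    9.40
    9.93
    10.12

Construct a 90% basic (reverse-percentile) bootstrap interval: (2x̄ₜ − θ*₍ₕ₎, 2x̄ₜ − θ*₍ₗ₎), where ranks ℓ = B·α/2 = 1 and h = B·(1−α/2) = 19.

Percentile endpoints at ranks 1 and 19: θ*₍1₎ = 4.94, θ*₍19₎ = 9.93.
Basic interval reflects these around x̄ₜ:
  lower = 2 × 7.60 − 9.93 = 5.27
  upper = 2 × 7.60 − 4.94 = 10.26

(5.27, 10.26)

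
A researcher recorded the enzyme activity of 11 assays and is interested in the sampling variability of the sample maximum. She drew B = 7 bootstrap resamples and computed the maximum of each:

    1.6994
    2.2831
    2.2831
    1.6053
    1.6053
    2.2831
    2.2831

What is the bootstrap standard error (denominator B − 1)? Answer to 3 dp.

SE* = 0.347

Bootstrap SE is the standard deviation of the 7 replicate maximums.
Mean of replicates: (1.6994 + 2.2831 + 2.2831 + 1.6053 + 1.6053 + 2.2831 + 2.2831) / 7 = 14.04240 / 7 = 2.00606
Sum of squared deviations: (−0.30666)² + (+0.27704)² + (+0.27704)² + (−0.40076)² + (−0.40076)² + (+0.27704)² + (+0.27704)² = 0.72226
Variance = 0.72226 / 6 = 0.12038
SE* = √0.12038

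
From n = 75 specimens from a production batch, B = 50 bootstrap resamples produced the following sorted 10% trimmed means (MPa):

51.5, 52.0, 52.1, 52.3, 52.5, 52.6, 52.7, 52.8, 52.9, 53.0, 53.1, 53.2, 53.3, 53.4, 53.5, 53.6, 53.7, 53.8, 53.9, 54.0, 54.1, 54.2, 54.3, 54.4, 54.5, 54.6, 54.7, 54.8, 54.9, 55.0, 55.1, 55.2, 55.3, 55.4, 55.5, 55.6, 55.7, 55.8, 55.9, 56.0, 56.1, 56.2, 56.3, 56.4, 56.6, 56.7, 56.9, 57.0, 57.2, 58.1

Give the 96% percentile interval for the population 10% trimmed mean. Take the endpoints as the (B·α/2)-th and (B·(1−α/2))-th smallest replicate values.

(51.5, 57.2)

α = 0.04; lower rank = 50 × 0.020 = 1; upper rank = 50 × 0.980 = 49.
The 1st smallest replicate is 51.5; the 49th is 57.2.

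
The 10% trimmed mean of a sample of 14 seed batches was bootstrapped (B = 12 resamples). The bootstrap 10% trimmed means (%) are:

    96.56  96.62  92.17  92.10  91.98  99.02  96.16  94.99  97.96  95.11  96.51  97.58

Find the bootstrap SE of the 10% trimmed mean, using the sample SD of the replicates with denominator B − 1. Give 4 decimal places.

Bootstrap SE is the standard deviation of the 12 replicate 10% trimmed means.
Mean of replicates: (96.56 + 96.62 + 92.17 + 92.10 + 91.98 + 99.02 + 96.16 + 94.99 + 97.96 + 95.11 + 96.51 + 97.58) / 12 = 1146.76000 / 12 = 95.56333
Sum of squared deviations: (+0.99667)² + (+1.05667)² + (−3.39333)² + (−3.46333)² + (−3.58333)² + (+3.45667)² + (+0.59667)² + (−0.57333)² + (+2.39667)² + (−0.45333)² + (+0.94667)² + (+2.01667)² = 62.00547
Variance = 62.00547 / 11 = 5.63686
SE* = √5.63686

SE* = 2.3742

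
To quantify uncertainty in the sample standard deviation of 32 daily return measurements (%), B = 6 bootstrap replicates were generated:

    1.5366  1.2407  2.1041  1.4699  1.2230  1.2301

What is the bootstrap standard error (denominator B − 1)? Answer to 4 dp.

SE* = 0.3399

Bootstrap SE is the standard deviation of the 6 replicate standard deviations.
Mean of replicates: (1.5366 + 1.2407 + 2.1041 + 1.4699 + 1.2230 + 1.2301) / 6 = 8.80440 / 6 = 1.46740
Sum of squared deviations: (+0.06920)² + (−0.22670)² + (+0.63670)² + (+0.00250)² + (−0.24440)² + (−0.23730)² = 0.57762
Variance = 0.57762 / 5 = 0.11552
SE* = √0.11552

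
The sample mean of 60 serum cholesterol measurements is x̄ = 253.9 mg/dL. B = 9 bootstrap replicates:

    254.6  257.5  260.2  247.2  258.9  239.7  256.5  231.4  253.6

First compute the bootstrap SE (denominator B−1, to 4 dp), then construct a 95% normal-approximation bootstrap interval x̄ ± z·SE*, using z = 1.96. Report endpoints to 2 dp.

Mean of replicates = 251.0667; sum of squared deviations = 765.5200; SE* = √(765.5200/8) = 9.7821
Margin = 1.96 × 9.7821 = 19.173
Interval: 253.9 ± 19.173

(234.73, 273.07)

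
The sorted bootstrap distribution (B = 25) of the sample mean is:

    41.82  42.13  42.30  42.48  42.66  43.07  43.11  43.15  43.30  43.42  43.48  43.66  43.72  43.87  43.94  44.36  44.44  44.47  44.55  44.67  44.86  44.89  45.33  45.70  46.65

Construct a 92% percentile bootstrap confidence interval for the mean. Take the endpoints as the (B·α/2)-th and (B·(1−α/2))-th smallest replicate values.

α = 0.08; lower rank = 25 × 0.040 = 1; upper rank = 25 × 0.960 = 24.
The 1st smallest replicate is 41.82; the 24th is 45.70.

(41.82, 45.70)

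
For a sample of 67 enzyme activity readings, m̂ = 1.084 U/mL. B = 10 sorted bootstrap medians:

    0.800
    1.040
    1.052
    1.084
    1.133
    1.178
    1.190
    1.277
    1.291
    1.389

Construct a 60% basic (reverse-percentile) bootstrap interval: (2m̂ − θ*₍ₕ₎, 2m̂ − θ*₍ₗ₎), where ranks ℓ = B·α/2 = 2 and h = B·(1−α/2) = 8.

(0.891, 1.128)

Percentile endpoints at ranks 2 and 8: θ*₍2₎ = 1.040, θ*₍8₎ = 1.277.
Basic interval reflects these around m̂:
  lower = 2 × 1.084 − 1.277 = 0.891
  upper = 2 × 1.084 − 1.040 = 1.128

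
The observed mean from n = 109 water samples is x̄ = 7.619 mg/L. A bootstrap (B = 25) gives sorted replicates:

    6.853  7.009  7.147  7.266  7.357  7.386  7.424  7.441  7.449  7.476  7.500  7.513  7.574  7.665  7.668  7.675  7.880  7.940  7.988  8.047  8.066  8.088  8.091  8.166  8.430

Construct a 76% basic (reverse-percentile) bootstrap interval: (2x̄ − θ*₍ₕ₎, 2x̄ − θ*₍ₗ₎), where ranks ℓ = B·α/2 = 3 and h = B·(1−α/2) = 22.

(7.150, 8.091)

Percentile endpoints at ranks 3 and 22: θ*₍3₎ = 7.147, θ*₍22₎ = 8.088.
Basic interval reflects these around x̄:
  lower = 2 × 7.619 − 8.088 = 7.150
  upper = 2 × 7.619 − 7.147 = 8.091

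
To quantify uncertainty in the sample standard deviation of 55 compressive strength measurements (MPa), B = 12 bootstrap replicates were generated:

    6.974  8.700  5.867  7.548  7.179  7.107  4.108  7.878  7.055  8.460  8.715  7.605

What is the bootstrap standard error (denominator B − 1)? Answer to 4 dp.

SE* = 1.2878

Bootstrap SE is the standard deviation of the 12 replicate standard deviations.
Mean of replicates: (6.974 + 8.700 + 5.867 + 7.548 + 7.179 + 7.107 + 4.108 + 7.878 + 7.055 + 8.460 + 8.715 + 7.605) / 12 = 87.19600 / 12 = 7.26633
Sum of squared deviations: (−0.29233)² + (+1.43367)² + (−1.39933)² + (+0.28167)² + (−0.08733)² + (−0.15933)² + (−3.15833)² + (+0.61167)² + (−0.21133)² + (+1.19367)² + (+1.44867)² + (+0.33867)² = 18.24338
Variance = 18.24338 / 11 = 1.65849
SE* = √1.65849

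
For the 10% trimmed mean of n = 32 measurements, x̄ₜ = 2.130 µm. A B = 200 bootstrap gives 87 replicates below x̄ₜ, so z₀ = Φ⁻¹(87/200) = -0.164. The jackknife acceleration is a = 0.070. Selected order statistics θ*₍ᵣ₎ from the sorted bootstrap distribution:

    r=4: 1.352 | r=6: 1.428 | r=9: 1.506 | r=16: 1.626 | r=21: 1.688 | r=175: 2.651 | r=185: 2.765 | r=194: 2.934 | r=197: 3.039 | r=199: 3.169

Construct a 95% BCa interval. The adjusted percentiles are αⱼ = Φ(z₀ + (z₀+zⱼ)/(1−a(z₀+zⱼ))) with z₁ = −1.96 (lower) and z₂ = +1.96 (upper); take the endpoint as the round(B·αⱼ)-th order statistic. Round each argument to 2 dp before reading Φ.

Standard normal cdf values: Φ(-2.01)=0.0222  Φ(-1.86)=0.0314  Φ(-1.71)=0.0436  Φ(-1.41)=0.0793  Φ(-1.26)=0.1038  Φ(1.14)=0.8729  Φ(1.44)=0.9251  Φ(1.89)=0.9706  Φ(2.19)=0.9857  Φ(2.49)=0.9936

(1.352, 2.934)

Lower: z₀ + z₁ = -0.164 + (-1.960) = -2.124; 1 − a(z₀+z₁) = 1 − (0.070)(-2.124) = 1.1487; argument = -0.164 + (-2.124)/1.1487 = -2.0131 → -2.01.
α₁ = Φ(-2.01) = 0.0222; rank = round(200 × 0.0222) = 4; θ*₍4₎ = 1.352.
Upper: z₀ + z₂ = 1.796; 1 − a(z₀+z₂) = 0.8743; argument = 1.8903 → 1.89; α₂ = 0.9706; rank = 194; θ*₍194₎ = 2.934.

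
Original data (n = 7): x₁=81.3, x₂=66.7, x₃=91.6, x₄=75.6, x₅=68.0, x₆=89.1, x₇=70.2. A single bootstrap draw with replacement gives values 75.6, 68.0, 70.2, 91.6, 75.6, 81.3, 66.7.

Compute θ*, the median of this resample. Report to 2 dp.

θ* = 75.60

Sorted: 66.7, 68.0, 70.2, 75.6, 75.6, 81.3, 91.6
Median = middle value = 75.60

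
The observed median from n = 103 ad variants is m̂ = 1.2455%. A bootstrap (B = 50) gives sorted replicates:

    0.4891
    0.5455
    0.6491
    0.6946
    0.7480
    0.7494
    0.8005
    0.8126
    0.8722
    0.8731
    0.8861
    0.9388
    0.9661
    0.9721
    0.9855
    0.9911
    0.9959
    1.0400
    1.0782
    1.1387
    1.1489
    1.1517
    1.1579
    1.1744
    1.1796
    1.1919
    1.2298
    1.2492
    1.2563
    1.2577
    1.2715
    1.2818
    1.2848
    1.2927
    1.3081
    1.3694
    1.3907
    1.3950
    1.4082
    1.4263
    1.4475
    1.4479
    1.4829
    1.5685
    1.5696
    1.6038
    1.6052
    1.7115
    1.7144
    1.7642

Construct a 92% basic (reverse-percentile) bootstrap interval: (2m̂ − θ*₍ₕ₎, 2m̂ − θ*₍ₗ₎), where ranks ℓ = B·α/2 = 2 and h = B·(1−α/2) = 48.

Percentile endpoints at ranks 2 and 48: θ*₍2₎ = 0.5455, θ*₍48₎ = 1.7115.
Basic interval reflects these around m̂:
  lower = 2 × 1.2455 − 1.7115 = 0.7795
  upper = 2 × 1.2455 − 0.5455 = 1.9455

(0.7795, 1.9455)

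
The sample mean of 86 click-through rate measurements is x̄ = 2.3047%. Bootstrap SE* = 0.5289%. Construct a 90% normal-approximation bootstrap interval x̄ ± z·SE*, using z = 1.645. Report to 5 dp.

(1.43466, 3.17474)

Margin = 1.645 × 0.5289 = 0.870041
Interval: 2.3047 ± 0.870041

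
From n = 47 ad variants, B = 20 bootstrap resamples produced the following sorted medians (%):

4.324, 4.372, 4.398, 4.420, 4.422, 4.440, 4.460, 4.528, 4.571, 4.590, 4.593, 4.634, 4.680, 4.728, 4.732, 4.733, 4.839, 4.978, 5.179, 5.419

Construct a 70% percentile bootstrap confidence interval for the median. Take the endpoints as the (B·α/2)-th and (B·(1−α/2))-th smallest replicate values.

(4.398, 4.839)

α = 0.30; lower rank = 20 × 0.150 = 3; upper rank = 20 × 0.850 = 17.
The 3rd smallest replicate is 4.398; the 17th is 4.839.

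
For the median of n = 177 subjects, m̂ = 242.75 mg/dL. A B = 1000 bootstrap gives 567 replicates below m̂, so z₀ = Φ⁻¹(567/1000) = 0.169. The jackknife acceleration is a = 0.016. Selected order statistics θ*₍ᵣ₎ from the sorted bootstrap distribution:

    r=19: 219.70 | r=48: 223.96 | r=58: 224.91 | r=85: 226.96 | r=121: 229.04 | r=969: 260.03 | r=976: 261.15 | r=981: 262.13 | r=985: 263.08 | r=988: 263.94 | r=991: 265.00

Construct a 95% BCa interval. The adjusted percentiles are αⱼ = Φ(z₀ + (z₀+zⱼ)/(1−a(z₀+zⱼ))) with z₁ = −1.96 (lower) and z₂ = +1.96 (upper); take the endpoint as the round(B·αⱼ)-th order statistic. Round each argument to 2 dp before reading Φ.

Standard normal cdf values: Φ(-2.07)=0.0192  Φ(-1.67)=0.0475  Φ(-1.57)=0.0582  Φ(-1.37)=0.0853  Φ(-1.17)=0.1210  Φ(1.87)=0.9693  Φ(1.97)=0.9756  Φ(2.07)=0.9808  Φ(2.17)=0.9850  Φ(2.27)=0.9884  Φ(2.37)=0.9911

(224.91, 265.00)

Lower: z₀ + z₁ = 0.169 + (-1.960) = -1.791; 1 − a(z₀+z₁) = 1 − (0.016)(-1.791) = 1.0287; argument = 0.169 + (-1.791)/1.0287 = -1.5721 → -1.57.
α₁ = Φ(-1.57) = 0.0582; rank = round(1000 × 0.0582) = 58; θ*₍58₎ = 224.91.
Upper: z₀ + z₂ = 2.129; 1 − a(z₀+z₂) = 0.9659; argument = 2.3731 → 2.37; α₂ = 0.9911; rank = 991; θ*₍991₎ = 265.00.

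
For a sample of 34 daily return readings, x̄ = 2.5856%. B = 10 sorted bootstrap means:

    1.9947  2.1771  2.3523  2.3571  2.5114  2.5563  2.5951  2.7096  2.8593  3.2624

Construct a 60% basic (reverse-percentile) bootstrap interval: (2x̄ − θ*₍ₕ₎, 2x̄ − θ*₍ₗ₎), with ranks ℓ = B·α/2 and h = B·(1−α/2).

(2.4616, 2.9941)

Percentile endpoints at ranks 2 and 8: θ*₍2₎ = 2.1771, θ*₍8₎ = 2.7096.
Basic interval reflects these around x̄:
  lower = 2 × 2.5856 − 2.7096 = 2.4616
  upper = 2 × 2.5856 − 2.1771 = 2.9941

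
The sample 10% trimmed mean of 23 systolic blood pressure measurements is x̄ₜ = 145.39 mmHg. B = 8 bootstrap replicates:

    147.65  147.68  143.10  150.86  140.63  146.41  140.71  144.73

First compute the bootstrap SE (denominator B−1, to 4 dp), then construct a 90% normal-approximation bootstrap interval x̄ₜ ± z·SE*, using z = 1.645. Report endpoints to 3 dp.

(139.448, 151.332)

Mean of replicates = 145.2212; sum of squared deviations = 91.3249; SE* = √(91.3249/7) = 3.6120
Margin = 1.645 × 3.6120 = 5.9417
Interval: 145.39 ± 5.9417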